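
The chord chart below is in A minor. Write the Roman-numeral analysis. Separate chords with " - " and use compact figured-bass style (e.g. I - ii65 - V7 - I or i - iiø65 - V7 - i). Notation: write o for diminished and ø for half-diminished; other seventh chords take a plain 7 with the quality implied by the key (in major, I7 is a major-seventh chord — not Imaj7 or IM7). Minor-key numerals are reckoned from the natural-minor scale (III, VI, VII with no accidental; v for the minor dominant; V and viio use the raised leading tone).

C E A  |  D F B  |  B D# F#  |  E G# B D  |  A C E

C-E-A: root A is the tonic; minor triad there is i6.
D-F-B has root B, degree 2 in A minor, so iio6.
B-D#-F# is the secondary dominant of V (major triad on B): V/V.
E-G#-B-D: dominant seventh chord on E = scale degree 5 → V7.
A-C-E: minor triad on A = scale degree 1 → i.

i6 - iio6 - V/V - V7 - i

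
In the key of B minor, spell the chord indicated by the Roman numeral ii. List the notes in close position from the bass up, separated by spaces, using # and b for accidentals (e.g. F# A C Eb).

C# E G#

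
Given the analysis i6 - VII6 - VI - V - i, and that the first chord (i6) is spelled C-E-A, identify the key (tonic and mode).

A minor

The chord Am/C is a minor triad rooted on A; its label is i6.
If A is scale degree 1 and the mode makes that degree carry a minor triad, the tonic is A and the mode is minor.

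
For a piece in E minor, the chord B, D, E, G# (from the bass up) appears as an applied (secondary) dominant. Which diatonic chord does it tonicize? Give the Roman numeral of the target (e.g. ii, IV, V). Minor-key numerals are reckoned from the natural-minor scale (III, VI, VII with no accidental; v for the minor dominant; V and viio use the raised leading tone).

The chord is a dominant seventh chord on E.
A dominant resolves down a perfect fifth: E → A. In E minor, A is scale degree 4, i.e. iv.

iv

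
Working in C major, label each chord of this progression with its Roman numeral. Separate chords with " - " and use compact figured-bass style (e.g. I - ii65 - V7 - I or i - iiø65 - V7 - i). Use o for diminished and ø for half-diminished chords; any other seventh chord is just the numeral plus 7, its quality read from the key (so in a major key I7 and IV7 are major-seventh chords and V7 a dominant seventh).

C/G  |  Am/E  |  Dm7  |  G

C/G has root C, degree 1 in C major, so I64.
Am/E: minor triad on A = scale degree 6 → vi64.
Dm7: root D is the supertonic; minor seventh chord there is ii7.
G: root G is the dominant; major triad there is V.

I64 - vi64 - ii7 - V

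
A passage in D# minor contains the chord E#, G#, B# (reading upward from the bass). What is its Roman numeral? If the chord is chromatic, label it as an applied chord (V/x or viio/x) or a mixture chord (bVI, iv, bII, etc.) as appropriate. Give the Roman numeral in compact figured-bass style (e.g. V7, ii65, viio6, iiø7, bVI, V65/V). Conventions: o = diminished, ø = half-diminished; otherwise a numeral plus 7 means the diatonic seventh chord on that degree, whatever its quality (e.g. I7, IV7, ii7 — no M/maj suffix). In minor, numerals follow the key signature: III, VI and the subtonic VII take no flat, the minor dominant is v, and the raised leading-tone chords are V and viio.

ii

Stacked in thirds the chord is E#-G#-B#: a minor triad on E#.
E# is the second degree of D# minor. This is the minor supertonic, borrowed from the parallel major (the Dorian ii).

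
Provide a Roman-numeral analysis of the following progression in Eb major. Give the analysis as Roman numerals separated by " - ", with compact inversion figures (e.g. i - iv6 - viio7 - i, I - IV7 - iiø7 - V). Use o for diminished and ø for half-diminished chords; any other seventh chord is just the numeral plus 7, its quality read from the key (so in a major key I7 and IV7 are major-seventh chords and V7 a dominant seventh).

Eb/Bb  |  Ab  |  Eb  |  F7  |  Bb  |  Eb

Eb/Bb: root Eb is the tonic; major triad there is I64.
Ab: root Ab is the subdominant; major triad there is IV.
Eb: root Eb is the tonic; major triad there is I.
F7 is the secondary dominant of V (dominant seventh chord on F): V7/V.
Bb: root Bb is the dominant; major triad there is V.
Eb has root Eb, degree 1 in Eb major, so I.

I64 - IV - I - V7/V - V - I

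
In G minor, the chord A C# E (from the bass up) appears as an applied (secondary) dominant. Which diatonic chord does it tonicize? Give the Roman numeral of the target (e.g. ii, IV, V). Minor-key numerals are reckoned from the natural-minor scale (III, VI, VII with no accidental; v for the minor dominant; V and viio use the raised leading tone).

The chord is a major triad on A.
A dominant resolves down a perfect fifth: A → D. In G minor, D is scale degree 5, i.e. V.

V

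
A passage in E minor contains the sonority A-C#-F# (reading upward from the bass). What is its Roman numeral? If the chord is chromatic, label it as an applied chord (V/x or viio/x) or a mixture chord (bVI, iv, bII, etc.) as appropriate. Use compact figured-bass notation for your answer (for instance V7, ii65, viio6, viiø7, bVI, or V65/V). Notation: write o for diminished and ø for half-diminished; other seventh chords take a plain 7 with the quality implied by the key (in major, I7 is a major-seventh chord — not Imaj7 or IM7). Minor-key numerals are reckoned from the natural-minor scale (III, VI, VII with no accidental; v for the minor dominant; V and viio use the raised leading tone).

ii6

The pitches F#-A-C# form a minor triad rooted on F#.
F# is the second degree of E minor. This is the minor supertonic, borrowed from the parallel major (the Dorian ii).
With A in the bass the chord is in first inversion, so the figured bass is 6.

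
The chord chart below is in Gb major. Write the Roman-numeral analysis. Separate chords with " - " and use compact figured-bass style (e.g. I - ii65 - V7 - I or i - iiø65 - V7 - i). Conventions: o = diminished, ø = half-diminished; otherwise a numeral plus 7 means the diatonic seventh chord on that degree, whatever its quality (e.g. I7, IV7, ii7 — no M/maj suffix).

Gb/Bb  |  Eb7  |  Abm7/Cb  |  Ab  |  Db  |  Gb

Gb/Bb has root Gb, degree 1 in Gb major, so I6.
Eb7: chromatic; Eb is V of ii, so V7/ii.
Abm7/Cb has root Ab, degree 2 in Gb major, so ii65.
Ab is the secondary dominant of V (major triad on Ab): V/V.
Db: major triad on Db = scale degree 5 → V.
Gb: major triad on Gb = scale degree 1 → I.

I6 - V7/ii - ii65 - V/V - V - I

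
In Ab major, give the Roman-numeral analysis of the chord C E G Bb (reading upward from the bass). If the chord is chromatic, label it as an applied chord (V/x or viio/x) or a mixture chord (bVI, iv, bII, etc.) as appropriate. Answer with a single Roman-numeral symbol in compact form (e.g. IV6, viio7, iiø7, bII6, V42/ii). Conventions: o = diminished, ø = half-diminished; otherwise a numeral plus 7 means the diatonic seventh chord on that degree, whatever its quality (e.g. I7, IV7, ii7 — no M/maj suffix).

Stacked in thirds the chord is C-E-G-Bb: a dominant seventh chord on C.
C is not a diatonic chord root with this quality in Ab major, but it lies a perfect fifth above F (vi), so the chord functions as an applied dominant of vi.

V7/vi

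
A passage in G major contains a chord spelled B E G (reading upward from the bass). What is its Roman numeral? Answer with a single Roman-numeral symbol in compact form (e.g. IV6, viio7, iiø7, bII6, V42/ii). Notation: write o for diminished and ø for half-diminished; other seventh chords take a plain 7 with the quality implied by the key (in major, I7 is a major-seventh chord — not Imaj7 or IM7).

vi64

The pitches E-G-B form a minor triad rooted on E.
In G major, E is the submediant; the diatonic minor triad there is vi.
With B in the bass the chord is in second inversion, so the figured bass is 64.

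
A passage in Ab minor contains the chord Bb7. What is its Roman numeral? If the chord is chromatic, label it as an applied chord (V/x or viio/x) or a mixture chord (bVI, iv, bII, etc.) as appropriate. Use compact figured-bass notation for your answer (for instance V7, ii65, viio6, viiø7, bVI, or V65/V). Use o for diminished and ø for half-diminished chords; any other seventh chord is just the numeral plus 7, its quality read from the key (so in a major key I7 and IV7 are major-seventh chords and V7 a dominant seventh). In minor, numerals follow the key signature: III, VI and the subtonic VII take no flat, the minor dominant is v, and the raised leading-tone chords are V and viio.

V7/V

Stacked in thirds the chord is Bb-D-F-Ab: a dominant seventh chord on Bb.
Bb is not a diatonic chord root with this quality in Ab minor, but it lies a perfect fifth above Eb (V), so the chord functions as an applied dominant of V.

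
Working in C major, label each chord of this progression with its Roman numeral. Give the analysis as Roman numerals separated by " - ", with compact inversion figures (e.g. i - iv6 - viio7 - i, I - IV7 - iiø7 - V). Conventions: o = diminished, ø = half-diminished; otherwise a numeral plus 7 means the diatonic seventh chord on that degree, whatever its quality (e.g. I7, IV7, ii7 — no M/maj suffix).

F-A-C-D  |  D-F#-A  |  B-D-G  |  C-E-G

ii65 - V/V - V6 - I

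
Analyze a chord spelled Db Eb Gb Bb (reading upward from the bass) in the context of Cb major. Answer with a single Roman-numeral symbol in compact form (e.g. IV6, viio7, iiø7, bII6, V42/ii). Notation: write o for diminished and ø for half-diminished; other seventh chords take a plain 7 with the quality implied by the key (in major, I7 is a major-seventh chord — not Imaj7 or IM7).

iii42

The pitches Eb-Gb-Bb-Db form a minor seventh chord rooted on Eb.
In Cb major, Eb is the mediant; the diatonic minor seventh chord there is iii7.
With Db in the bass the chord is in third inversion, so the figured bass is 42.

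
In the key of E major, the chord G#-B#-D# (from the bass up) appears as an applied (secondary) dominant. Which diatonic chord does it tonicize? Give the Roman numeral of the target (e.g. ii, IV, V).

The chord is a major triad on G#.
A dominant resolves down a perfect fifth: G# → C#. In E major, C# is scale degree 6, i.e. vi.

vi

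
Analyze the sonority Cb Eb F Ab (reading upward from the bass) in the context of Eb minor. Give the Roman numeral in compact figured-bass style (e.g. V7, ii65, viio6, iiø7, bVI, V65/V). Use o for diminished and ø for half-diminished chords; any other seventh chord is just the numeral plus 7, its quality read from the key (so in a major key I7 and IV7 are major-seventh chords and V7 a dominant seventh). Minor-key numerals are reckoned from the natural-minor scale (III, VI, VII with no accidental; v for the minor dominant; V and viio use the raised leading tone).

Stacked in thirds the chord is F-Ab-Cb-Eb: a half-diminished seventh chord on F.
F is scale degree 2 in Eb minor, and a half-diminished seventh chord on that degree is written iiø7.
With Cb in the bass the chord is in second inversion, so the figured bass is 43.

iiø43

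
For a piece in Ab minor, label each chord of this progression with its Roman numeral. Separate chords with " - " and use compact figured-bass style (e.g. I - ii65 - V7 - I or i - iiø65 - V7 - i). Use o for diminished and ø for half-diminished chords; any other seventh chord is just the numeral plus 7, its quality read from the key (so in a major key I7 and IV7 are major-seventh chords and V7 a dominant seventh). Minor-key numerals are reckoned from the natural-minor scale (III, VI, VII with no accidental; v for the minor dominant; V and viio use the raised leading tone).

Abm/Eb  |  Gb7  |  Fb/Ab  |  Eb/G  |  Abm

i64 - VII7 - VI6 - V6 - i

Abm/Eb: root Ab is the tonic; minor triad there is i64.
Gb7: dominant seventh chord on Gb = scale degree 7 → VII7.
Fb/Ab: root Fb is the submediant; major triad there is VI6.
Eb/G: root Eb is the dominant; major triad there is V6.
Abm: minor triad on Ab = scale degree 1 → i.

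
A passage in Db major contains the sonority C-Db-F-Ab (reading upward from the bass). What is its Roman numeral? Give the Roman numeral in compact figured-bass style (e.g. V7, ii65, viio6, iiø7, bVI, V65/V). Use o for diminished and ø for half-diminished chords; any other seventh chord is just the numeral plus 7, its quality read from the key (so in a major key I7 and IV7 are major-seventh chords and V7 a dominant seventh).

The pitches Db-F-Ab-C form a major seventh chord rooted on Db.
In Db major, Db is the tonic; the diatonic major seventh chord there is I7.
With C in the bass the chord is in third inversion, so the figured bass is 42.

I42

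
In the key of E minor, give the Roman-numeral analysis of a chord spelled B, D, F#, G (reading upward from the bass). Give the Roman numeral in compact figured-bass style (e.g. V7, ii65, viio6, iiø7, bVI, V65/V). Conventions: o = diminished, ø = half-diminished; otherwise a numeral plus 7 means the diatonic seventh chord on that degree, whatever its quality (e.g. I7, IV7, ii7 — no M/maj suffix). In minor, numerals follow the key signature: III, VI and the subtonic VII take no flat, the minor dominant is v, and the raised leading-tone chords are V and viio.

III65

The pitches G-B-D-F# form a major seventh chord rooted on G.
G is scale degree 3 in E minor, and a major seventh chord on that degree is written III7.
With B in the bass the chord is in first inversion, so the figured bass is 65.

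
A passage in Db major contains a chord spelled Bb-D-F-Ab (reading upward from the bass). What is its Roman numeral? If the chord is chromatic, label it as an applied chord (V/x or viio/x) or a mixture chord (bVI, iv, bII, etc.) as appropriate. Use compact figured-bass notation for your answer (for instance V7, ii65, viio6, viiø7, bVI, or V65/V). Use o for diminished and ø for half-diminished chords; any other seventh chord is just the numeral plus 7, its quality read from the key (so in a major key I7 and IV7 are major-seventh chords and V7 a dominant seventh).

V7/ii

Stacked in thirds the chord is Bb-D-F-Ab: a dominant seventh chord on Bb.
Bb is not a diatonic chord root with this quality in Db major, but it lies a perfect fifth above Eb (ii), so the chord functions as an applied dominant of ii.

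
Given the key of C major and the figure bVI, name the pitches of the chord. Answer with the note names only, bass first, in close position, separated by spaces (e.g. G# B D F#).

Scale degree 6 in C major is A; lowering it a half step gives Ab. bVI is a major triad on the lowered sixth degree, borrowed from the parallel minor.
So the chord is Ab-C-Eb.

Ab C Eb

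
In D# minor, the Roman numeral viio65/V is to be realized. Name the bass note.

B#

The applied chord viio65/V is rooted on G##: G##-B#-D#-F#.
The figure 65 means first inversion — the third is in the bass.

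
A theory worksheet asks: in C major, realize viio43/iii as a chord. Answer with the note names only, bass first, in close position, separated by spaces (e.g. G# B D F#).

viio43/iii is a secondary leading-tone chord. The target iii is E in C major; the applied chord is rooted a semitone below, on D#.
Building a fully diminished seventh chord on D# gives D#-F#-A-C.
The figured bass 43 indicates second inversion, placing the fifth (A) in the bass: A-C-D#-F#.

A C D# F#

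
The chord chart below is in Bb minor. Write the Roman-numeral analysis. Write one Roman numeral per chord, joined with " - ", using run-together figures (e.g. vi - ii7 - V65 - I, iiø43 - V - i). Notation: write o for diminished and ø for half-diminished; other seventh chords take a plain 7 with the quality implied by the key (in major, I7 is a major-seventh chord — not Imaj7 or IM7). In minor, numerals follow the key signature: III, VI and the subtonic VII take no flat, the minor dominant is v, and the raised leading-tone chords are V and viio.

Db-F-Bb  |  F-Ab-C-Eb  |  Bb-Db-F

Db-F-Bb: root Bb is the tonic; minor triad there is i6.
F-Ab-C-Eb has root F, degree 5 in Bb minor, so v7.
Bb-Db-F: minor triad on Bb = scale degree 1 → i.

i6 - v7 - i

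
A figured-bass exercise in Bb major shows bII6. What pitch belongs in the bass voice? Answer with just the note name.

Eb

bII in Bb major has root Cb; the chord is Cb-Eb-Gb.
The figure 6 means first inversion — the third is in the bass.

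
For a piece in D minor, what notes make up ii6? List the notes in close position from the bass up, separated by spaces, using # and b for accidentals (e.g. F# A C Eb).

G B E

Scale degree 2 in D minor is E; here the chord built on it is altered to a minor triad. ii6 is the minor supertonic, borrowed from the parallel major (the Dorian ii).
So the chord is E-G-B.
With the 6 figure the chord is in first inversion; from the bass G upward in close position it reads G-B-E.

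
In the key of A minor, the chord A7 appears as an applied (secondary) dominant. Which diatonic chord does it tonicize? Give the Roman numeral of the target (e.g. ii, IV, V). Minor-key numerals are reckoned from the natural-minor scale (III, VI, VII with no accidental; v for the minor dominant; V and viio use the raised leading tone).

The chord is a dominant seventh chord on A.
A dominant resolves down a perfect fifth: A → D. In A minor, D is scale degree 4, i.e. iv.

iv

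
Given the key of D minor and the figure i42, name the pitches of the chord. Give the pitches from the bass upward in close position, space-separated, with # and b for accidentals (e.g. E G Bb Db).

C D F A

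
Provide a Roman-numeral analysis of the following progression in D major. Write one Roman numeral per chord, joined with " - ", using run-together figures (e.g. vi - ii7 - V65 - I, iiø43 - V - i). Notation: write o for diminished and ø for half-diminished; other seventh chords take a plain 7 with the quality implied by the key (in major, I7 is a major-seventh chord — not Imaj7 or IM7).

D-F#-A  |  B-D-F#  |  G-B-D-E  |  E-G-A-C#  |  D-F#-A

I - vi - ii65 - V43 - I

D-F#-A: major triad on D = scale degree 1 → I.
B-D-F#: root B is the submediant; minor triad there is vi.
G-B-D-E: root E is the supertonic; minor seventh chord there is ii65.
E-G-A-C#: root A is the dominant; dominant seventh chord there is V43.
D-F#-A: major triad on D = scale degree 1 → I.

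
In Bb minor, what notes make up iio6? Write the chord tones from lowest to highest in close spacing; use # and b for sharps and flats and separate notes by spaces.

Eb Gb C

In Bb minor, the second degree is C, and the diatonic chord built there is a diminished triad.
That chord is spelled C-Eb-Gb.
With the 6 figure the chord is in first inversion; from the bass Eb upward in close position it reads Eb-Gb-C.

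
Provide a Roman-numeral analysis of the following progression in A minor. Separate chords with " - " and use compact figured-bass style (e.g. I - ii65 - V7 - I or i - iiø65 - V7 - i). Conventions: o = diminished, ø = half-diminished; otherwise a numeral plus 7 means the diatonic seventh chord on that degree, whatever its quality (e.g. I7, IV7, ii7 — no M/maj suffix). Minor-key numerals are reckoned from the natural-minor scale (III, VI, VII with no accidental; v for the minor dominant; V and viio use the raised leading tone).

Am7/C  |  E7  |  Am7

i65 - V7 - i7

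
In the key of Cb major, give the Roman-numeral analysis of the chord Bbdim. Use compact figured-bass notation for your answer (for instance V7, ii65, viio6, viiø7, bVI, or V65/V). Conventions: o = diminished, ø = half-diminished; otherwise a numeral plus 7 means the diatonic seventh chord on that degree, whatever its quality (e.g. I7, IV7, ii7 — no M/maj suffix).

viio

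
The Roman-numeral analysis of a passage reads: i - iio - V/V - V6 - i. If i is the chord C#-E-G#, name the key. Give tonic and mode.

C# minor

i is given as C#-E-G# — a minor triad with root C#.
If C# is scale degree 1 and the mode makes that degree carry a minor triad, the tonic is C# and the mode is minor.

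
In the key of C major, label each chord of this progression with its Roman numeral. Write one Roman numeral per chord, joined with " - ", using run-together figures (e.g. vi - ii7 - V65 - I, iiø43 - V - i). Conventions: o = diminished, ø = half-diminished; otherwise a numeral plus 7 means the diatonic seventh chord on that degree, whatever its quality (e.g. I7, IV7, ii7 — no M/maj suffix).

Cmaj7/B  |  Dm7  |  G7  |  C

I42 - ii7 - V7 - I

Cmaj7/B: root C is the tonic; major seventh chord there is I42.
Dm7: minor seventh chord on D = scale degree 2 → ii7.
G7 has root G, degree 5 in C major, so V7.
C: major triad on C = scale degree 1 → I.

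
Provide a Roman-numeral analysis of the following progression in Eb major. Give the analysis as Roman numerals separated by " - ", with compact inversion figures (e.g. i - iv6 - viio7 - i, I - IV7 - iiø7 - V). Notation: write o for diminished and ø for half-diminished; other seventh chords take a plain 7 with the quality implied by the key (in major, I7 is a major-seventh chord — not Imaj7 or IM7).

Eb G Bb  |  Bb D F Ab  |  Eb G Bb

I - V7 - I

Eb-G-Bb: major triad on Eb = scale degree 1 → I.
Bb-D-F-Ab: root Bb is the dominant; dominant seventh chord there is V7.
Eb-G-Bb: major triad on Eb = scale degree 1 → I.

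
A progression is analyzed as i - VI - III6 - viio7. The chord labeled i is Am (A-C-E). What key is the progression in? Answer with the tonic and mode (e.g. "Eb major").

A minor

The chord Am is a minor triad rooted on A; its label is i.
If A is scale degree 1 and the mode makes that degree carry a minor triad, the tonic is A and the mode is minor.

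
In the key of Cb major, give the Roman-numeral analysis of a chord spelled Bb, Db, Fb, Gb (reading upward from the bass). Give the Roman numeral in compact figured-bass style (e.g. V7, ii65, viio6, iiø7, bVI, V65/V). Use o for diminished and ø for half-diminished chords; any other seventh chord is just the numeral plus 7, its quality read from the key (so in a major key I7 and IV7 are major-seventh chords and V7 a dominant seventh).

V65

The pitches Gb-Bb-Db-Fb form a dominant seventh chord rooted on Gb.
Gb is scale degree 5 in Cb major, and a dominant seventh chord on that degree is written V7.
With Bb in the bass the chord is in first inversion, so the figured bass is 65.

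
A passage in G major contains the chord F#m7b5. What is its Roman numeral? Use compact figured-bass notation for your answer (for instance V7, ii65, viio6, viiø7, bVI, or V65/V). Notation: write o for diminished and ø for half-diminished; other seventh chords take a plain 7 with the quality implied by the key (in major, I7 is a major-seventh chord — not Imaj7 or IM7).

viiø7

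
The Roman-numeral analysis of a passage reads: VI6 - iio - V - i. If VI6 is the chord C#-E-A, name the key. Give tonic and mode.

C# minor

The chord A/C# is a major triad rooted on A; its label is VI6.
Counting down 5 scale steps from A places the tonic on C#; a major triad on degree 6 is diatonic only in minor.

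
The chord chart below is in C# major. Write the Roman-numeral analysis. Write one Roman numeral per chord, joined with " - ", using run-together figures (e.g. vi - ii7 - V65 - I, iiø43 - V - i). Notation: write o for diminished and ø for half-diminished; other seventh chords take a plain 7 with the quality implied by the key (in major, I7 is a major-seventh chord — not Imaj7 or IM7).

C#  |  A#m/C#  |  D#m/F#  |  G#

C#: root C# is the tonic; major triad there is I.
A#m/C#: root A# is the submediant; minor triad there is vi6.
D#m/F#: minor triad on D# = scale degree 2 → ii6.
G#: major triad on G# = scale degree 5 → V.

I - vi6 - ii6 - V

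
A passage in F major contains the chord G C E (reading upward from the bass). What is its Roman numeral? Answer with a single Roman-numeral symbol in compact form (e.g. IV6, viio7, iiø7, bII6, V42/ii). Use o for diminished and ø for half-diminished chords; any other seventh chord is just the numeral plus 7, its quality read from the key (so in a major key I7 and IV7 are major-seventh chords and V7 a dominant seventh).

Stacked in thirds the chord is C-E-G: a major triad on C.
C is scale degree 5 in F major, and a major triad on that degree is written V.
With G in the bass the chord is in second inversion, so the figured bass is 64.

V64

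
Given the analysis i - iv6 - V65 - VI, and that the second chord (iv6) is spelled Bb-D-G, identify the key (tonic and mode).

The anchor chord is a minor triad on G, labeled iv6.
iv6 on G implies G is the subdominant; that puts the tonic at D, and the lowercase numeral fits minor mode.

D minor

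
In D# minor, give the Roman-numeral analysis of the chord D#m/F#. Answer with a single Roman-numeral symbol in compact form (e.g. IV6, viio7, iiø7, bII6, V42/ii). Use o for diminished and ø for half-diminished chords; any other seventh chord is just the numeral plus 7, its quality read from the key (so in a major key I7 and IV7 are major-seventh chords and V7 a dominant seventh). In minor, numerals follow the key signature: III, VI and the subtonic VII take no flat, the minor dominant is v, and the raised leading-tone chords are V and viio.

i6

Stacked in thirds the chord is D#-F#-A#: a minor triad on D#.
D# is scale degree 1 in D# minor, and a minor triad on that degree is written i.
With F# in the bass the chord is in first inversion, so the figured bass is 6.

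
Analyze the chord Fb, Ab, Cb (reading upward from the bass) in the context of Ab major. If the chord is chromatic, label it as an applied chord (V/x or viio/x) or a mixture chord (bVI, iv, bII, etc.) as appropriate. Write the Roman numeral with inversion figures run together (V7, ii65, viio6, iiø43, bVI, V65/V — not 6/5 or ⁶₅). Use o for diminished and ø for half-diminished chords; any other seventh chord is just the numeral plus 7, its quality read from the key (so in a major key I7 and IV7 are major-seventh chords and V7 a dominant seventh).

bVI

The pitches Fb-Ab-Cb form a major triad rooted on Fb.
Fb is the lowered sixth degree of Ab major (diatonic 6 would be F). This is a major triad on the lowered sixth degree, borrowed from the parallel minor.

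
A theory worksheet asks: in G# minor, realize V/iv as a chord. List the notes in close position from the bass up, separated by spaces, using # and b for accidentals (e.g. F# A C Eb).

The slash means an applied dominant: we want the dominant of iv. In G# minor, iv is C# minor, and its dominant is built on G#.
Building a major triad on G# gives G#-B#-D#.

G# B# D#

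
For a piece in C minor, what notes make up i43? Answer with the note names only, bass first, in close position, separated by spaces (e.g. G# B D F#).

The numeral's case and figure indicate a minor seventh chord. In C minor its root, the tonic, is C.
That chord is spelled C-Eb-G-Bb.
With the 43 figure the chord is in second inversion; from the bass G upward in close position it reads G-Bb-C-Eb.

G Bb C Eb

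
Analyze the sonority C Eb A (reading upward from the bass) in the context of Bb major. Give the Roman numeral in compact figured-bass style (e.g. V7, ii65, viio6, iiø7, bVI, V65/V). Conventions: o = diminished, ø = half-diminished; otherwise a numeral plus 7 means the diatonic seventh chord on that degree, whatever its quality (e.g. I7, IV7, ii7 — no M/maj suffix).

The pitches A-C-Eb form a diminished triad rooted on A.
A is scale degree 7 in Bb major, and a diminished triad on that degree is written viio.
With C in the bass the chord is in first inversion, so the figured bass is 6.

viio6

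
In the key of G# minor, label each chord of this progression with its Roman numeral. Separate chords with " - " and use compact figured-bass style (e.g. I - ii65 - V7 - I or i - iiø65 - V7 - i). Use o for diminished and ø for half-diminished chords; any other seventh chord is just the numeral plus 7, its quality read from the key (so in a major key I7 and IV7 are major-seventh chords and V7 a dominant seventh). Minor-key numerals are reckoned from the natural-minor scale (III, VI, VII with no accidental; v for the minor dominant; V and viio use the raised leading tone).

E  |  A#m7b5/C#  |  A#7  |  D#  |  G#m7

E: root E is the submediant; major triad there is VI.
A#m7b5/C# has root A#, degree 2 in G# minor, so iiø65.
A#7: a dominant seventh chord on A#, the applied dominant of V → V7/V.
D# has root D#, degree 5 in G# minor, so V.
G#m7: minor seventh chord on G# = scale degree 1 → i7.

VI - iiø65 - V7/V - V - i7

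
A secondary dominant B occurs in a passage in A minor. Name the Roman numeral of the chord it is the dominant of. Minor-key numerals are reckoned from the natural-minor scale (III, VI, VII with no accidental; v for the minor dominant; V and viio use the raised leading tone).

V

The chord is a major triad on B.
A dominant resolves down a perfect fifth: B → E. In A minor, E is scale degree 5, i.e. V.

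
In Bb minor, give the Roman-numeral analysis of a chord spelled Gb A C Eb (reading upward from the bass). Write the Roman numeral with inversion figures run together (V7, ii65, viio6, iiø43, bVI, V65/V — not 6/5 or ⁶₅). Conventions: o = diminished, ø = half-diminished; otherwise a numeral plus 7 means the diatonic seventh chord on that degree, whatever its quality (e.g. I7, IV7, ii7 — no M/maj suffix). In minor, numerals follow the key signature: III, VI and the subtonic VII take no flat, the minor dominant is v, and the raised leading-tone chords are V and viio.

viio42

The pitches A-C-Eb-Gb form a fully diminished seventh chord rooted on A.
A is scale degree 7 in Bb minor, and a fully diminished seventh chord on that degree is written viio7.
With Gb in the bass the chord is in third inversion, so the figured bass is 42.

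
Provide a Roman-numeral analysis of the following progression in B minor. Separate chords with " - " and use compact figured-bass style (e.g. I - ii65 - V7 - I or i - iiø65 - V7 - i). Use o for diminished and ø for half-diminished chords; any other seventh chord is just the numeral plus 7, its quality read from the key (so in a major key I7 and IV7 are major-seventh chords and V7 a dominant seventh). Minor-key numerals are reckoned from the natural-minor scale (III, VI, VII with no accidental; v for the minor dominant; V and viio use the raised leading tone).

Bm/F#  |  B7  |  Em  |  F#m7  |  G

i64 - V7/iv - iv - v7 - VI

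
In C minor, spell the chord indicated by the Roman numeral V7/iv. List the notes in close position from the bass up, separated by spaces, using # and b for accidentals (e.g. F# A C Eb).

V7/iv is a secondary dominant — the dominant seventh of iv. iv in C minor is F, so the applied chord's root is C, a perfect fifth above.
Building a dominant seventh chord on C gives C-E-G-Bb.

C E G Bb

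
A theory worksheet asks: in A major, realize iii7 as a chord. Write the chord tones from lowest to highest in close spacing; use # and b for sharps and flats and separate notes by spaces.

The numeral's case and figure indicate a minor seventh chord. In A major its root, the third degree, is C#.
Stacking thirds from C# gives C#-E-G#-B.

C# E G# B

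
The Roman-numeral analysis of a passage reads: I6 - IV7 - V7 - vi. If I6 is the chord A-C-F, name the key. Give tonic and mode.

The anchor chord is a major triad on F, labeled I6.
If F is scale degree 1 and the mode makes that degree carry a major triad, the tonic is F and the mode is major.

F major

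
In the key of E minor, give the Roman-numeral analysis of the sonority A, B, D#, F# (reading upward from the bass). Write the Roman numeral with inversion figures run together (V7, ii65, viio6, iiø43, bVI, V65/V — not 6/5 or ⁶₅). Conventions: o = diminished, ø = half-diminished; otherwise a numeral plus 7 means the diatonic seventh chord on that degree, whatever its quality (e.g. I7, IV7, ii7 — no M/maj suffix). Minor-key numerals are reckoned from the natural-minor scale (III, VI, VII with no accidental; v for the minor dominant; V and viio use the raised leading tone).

The pitches B-D#-F#-A form a dominant seventh chord rooted on B.
B is scale degree 5 in E minor, and a dominant seventh chord on that degree is written V7.
With A in the bass the chord is in third inversion, so the figured bass is 42.

V42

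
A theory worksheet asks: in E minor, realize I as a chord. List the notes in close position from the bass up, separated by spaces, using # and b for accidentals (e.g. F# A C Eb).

E G# B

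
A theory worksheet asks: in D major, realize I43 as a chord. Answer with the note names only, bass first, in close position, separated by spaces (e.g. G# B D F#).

The numeral's case and figure indicate a major seventh chord. In D major its root, the tonic, is D.
Stacking thirds from D gives D-F#-A-C#.
With the 43 figure the chord is in second inversion; from the bass A upward in close position it reads A-C#-D-F#.

A C# D F#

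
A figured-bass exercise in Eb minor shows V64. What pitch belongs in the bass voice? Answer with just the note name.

F

V in Eb minor has root Bb; the chord is Bb-D-F.
The figure 64 means second inversion — the fifth is in the bass.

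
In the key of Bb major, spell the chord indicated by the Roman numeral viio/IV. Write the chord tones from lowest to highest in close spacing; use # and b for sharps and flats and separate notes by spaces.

D F Ab

viio/IV is a secondary leading-tone chord. The target IV is Eb in Bb major; the applied chord is rooted a semitone below, on D.
Building a diminished triad on D gives D-F-Ab.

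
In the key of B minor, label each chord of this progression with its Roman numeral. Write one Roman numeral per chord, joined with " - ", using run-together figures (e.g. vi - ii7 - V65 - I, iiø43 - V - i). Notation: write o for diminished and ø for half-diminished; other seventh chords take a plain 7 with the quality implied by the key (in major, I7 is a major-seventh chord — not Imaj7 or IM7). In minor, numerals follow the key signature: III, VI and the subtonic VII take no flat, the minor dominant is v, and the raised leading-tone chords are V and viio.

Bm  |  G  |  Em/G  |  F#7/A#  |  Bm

Bm: minor triad on B = scale degree 1 → i.
G has root G, degree 6 in B minor, so VI.
Em/G has root E, degree 4 in B minor, so iv6.
F#7/A# has root F#, degree 5 in B minor, so V65.
Bm has root B, degree 1 in B minor, so i.

i - VI - iv6 - V65 - i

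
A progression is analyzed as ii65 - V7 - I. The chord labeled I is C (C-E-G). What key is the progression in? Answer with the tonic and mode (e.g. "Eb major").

C major

The chord C is a major triad rooted on C; its label is I.
If C is scale degree 1 and the mode makes that degree carry a major triad, the tonic is C and the mode is major.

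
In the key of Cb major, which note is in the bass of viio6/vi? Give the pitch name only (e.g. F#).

Bb

The applied chord viio6/vi is rooted on G: G-Bb-Db.
The figure 6 means first inversion — the third is in the bass.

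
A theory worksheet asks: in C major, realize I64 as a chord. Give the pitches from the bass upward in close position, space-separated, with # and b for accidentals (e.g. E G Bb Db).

In C major, the first degree is C, and the diatonic chord built there is a major triad.
Stacking thirds from C gives C-E-G.
With the 64 figure the chord is in second inversion; from the bass G upward in close position it reads G-C-E.

G C E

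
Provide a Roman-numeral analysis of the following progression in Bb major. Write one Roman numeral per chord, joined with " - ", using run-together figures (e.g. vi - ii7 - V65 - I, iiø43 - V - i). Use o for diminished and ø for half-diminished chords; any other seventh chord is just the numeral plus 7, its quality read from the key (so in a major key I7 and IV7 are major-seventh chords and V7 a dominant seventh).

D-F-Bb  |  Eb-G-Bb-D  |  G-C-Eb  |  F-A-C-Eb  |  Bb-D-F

D-F-Bb has root Bb, degree 1 in Bb major, so I6.
Eb-G-Bb-D: major seventh chord on Eb = scale degree 4 → IV7.
G-C-Eb has root C, degree 2 in Bb major, so ii64.
F-A-C-Eb: dominant seventh chord on F = scale degree 5 → V7.
Bb-D-F has root Bb, degree 1 in Bb major, so I.

I6 - IV7 - ii64 - V7 - I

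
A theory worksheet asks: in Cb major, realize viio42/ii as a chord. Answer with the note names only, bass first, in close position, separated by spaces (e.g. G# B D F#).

Bbb C Eb Gb

viio42/ii is a secondary leading-tone chord. The target ii is Db in Cb major; the applied chord is rooted a semitone below, on C.
Building a fully diminished seventh chord on C gives C-Eb-Gb-Bbb.
The figured bass 42 indicates third inversion, placing the seventh (Bbb) in the bass: Bbb-C-Eb-Gb.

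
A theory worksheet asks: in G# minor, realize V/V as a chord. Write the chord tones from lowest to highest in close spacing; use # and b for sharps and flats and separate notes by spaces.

A# C## E#

V/V is a secondary dominant — the dominant triad of V. V in G# minor is D#, so the applied chord's root is A#, a perfect fifth above.
Building a major triad on A# gives A#-C##-E#.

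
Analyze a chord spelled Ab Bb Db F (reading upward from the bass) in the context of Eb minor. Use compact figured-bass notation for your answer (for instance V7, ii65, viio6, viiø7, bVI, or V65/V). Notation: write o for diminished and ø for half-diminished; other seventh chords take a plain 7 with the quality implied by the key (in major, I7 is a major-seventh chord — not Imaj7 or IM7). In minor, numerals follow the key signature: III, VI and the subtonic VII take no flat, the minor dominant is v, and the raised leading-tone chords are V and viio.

The pitches Bb-Db-F-Ab form a minor seventh chord rooted on Bb.
Bb is scale degree 5 in Eb minor, and a minor seventh chord on that degree is written v7.
With Ab in the bass the chord is in third inversion, so the figured bass is 42.

v42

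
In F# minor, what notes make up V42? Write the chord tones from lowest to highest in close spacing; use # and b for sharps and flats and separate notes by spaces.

B C# E# G#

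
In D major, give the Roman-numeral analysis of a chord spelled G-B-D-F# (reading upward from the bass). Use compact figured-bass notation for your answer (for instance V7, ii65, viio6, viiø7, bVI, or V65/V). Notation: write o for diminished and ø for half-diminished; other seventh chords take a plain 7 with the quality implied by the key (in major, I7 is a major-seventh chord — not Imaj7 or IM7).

Stacked in thirds the chord is G-B-D-F#: a major seventh chord on G.
In D major, G is the subdominant; the diatonic major seventh chord there is IV7.

IV7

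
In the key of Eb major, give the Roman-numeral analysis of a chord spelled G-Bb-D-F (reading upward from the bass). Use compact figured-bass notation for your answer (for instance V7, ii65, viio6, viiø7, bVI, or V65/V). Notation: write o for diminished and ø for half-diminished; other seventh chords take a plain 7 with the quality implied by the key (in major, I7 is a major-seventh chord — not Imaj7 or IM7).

The pitches G-Bb-D-F form a minor seventh chord rooted on G.
G is scale degree 3 in Eb major, and a minor seventh chord on that degree is written iii7.

iii7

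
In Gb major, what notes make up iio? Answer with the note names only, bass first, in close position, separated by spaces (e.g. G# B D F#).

iio is the diminished supertonic triad, borrowed from the parallel minor. In Gb major that root is Ab.
So the chord is Ab-Cb-Ebb, a diminished triad.

Ab Cb Ebb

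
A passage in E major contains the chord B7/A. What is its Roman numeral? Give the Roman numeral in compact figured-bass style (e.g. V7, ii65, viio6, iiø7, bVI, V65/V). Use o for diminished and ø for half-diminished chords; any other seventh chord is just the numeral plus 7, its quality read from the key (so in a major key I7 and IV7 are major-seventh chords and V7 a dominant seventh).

V42

Stacked in thirds the chord is B-D#-F#-A: a dominant seventh chord on B.
In E major, B is the dominant; the diatonic dominant seventh chord there is V7.
With A in the bass the chord is in third inversion, so the figured bass is 42.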